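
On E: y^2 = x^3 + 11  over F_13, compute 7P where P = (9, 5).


k = 7 = 111_2 (binary, LSB first: 111)
Double-and-add from P = (9, 5):
  bit 0 = 1: acc = O + (9, 5) = (9, 5)
  bit 1 = 1: acc = (9, 5) + (4, 6) = (12, 6)
  bit 2 = 1: acc = (12, 6) + (8, 4) = (3, 5)

7P = (3, 5)


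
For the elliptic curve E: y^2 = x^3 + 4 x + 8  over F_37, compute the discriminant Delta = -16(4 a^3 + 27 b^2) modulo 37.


4 a^3 + 27 b^2 = 4*4^3 + 27*8^2 = 256 + 1728 = 1984
Delta = -16 * (1984) = -31744
Delta mod 37 = 2

Delta = 2 (mod 37)


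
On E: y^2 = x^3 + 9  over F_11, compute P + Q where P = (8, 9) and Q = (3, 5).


P != Q, so use the chord formula.
s = (y2 - y1) / (x2 - x1) = (7) / (6) mod 11 = 3
x3 = s^2 - x1 - x2 mod 11 = 3^2 - 8 - 3 = 9
y3 = s (x1 - x3) - y1 mod 11 = 3 * (8 - 9) - 9 = 10

P + Q = (9, 10)


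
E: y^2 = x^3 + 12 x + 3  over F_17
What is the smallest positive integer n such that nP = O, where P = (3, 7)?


Compute successive multiples of P until we hit O:
  1P = (3, 7)
  2P = (10, 16)
  3P = (6, 11)
  4P = (6, 6)
  5P = (10, 1)
  6P = (3, 10)
  7P = O

ord(P) = 7


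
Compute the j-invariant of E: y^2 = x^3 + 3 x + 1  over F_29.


Delta = -16(4 a^3 + 27 b^2) mod 29 = 15
-1728 * (4 a)^3 = -1728 * (4*3)^3 mod 29 = 1
j = 1 * 15^(-1) mod 29 = 2

j = 2 (mod 29)


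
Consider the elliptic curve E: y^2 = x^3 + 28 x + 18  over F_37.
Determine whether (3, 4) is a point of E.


Check whether y^2 = x^3 + 28 x + 18 (mod 37) for (x, y) = (3, 4).
LHS: y^2 = 4^2 mod 37 = 16
RHS: x^3 + 28 x + 18 = 3^3 + 28*3 + 18 mod 37 = 18
LHS != RHS

No, not on the curve


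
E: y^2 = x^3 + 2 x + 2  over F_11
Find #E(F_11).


For each x in F_11, count y with y^2 = x^3 + 2 x + 2 mod 11:
  x = 1: RHS = 5, y in [4, 7]  -> 2 point(s)
  x = 2: RHS = 3, y in [5, 6]  -> 2 point(s)
  x = 5: RHS = 5, y in [4, 7]  -> 2 point(s)
  x = 9: RHS = 1, y in [1, 10]  -> 2 point(s)
Affine points: 8. Add the point at infinity: total = 9.

#E(F_11) = 9


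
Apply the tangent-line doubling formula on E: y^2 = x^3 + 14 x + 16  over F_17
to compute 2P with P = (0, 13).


Doubling: s = (3 x1^2 + a) / (2 y1)
s = (3*0^2 + 14) / (2*13) mod 17 = 11
x3 = s^2 - 2 x1 mod 17 = 11^2 - 2*0 = 2
y3 = s (x1 - x3) - y1 mod 17 = 11 * (0 - 2) - 13 = 16

2P = (2, 16)


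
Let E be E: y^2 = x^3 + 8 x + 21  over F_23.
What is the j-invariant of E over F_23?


Delta = -16(4 a^3 + 27 b^2) mod 23 = 4
-1728 * (4 a)^3 = -1728 * (4*8)^3 mod 23 = 21
j = 21 * 4^(-1) mod 23 = 11

j = 11 (mod 23)


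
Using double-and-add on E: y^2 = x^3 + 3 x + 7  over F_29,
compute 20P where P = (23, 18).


k = 20 = 10100_2 (binary, LSB first: 00101)
Double-and-add from P = (23, 18):
  bit 0 = 0: acc unchanged = O
  bit 1 = 0: acc unchanged = O
  bit 2 = 1: acc = O + (4, 5) = (4, 5)
  bit 3 = 0: acc unchanged = (4, 5)
  bit 4 = 1: acc = (4, 5) + (26, 0) = (22, 7)

20P = (22, 7)


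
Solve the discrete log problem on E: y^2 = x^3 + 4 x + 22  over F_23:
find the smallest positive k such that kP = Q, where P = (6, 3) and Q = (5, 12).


Enumerate multiples of P until we hit Q = (5, 12):
  1P = (6, 3)
  2P = (17, 14)
  3P = (1, 2)
  4P = (5, 11)
  5P = (7, 5)
  6P = (14, 4)
  7P = (12, 2)
  8P = (21, 11)
  9P = (20, 11)
  10P = (10, 21)
  11P = (10, 2)
  12P = (20, 12)
  13P = (21, 12)
  14P = (12, 21)
  15P = (14, 19)
  16P = (7, 18)
  17P = (5, 12)
Match found at i = 17.

k = 17


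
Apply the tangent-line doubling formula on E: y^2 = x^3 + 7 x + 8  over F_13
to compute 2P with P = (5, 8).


Doubling: s = (3 x1^2 + a) / (2 y1)
s = (3*5^2 + 7) / (2*8) mod 13 = 10
x3 = s^2 - 2 x1 mod 13 = 10^2 - 2*5 = 12
y3 = s (x1 - x3) - y1 mod 13 = 10 * (5 - 12) - 8 = 0

2P = (12, 0)


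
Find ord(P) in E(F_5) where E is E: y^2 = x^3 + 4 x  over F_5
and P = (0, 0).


Compute successive multiples of P until we hit O:
  1P = (0, 0)
  2P = O

ord(P) = 2


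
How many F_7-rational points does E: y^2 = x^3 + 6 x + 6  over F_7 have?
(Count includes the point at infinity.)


For each x in F_7, count y with y^2 = x^3 + 6 x + 6 mod 7:
  x = 3: RHS = 2, y in [3, 4]  -> 2 point(s)
  x = 5: RHS = 0, y in [0]  -> 1 point(s)
Affine points: 3. Add the point at infinity: total = 4.

#E(F_7) = 4


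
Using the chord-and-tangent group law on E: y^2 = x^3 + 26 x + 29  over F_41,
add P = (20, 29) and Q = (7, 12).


P != Q, so use the chord formula.
s = (y2 - y1) / (x2 - x1) = (24) / (28) mod 41 = 36
x3 = s^2 - x1 - x2 mod 41 = 36^2 - 20 - 7 = 39
y3 = s (x1 - x3) - y1 mod 41 = 36 * (20 - 39) - 29 = 25

P + Q = (39, 25)


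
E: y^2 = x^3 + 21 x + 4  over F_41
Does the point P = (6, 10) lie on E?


Check whether y^2 = x^3 + 21 x + 4 (mod 41) for (x, y) = (6, 10).
LHS: y^2 = 10^2 mod 41 = 18
RHS: x^3 + 21 x + 4 = 6^3 + 21*6 + 4 mod 41 = 18
LHS = RHS

Yes, on the curve


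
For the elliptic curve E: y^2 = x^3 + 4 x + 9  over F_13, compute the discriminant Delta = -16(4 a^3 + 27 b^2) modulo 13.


4 a^3 + 27 b^2 = 4*4^3 + 27*9^2 = 256 + 2187 = 2443
Delta = -16 * (2443) = -39088
Delta mod 13 = 3

Delta = 3 (mod 13)


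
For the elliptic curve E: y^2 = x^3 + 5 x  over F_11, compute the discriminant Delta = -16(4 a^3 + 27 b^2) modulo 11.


4 a^3 + 27 b^2 = 4*5^3 + 27*0^2 = 500 + 0 = 500
Delta = -16 * (500) = -8000
Delta mod 11 = 8

Delta = 8 (mod 11)


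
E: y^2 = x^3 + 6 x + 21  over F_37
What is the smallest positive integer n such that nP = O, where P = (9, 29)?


Compute successive multiples of P until we hit O:
  1P = (9, 29)
  2P = (35, 1)
  3P = (27, 16)
  4P = (11, 30)
  5P = (8, 27)
  6P = (24, 15)
  7P = (20, 1)
  8P = (5, 18)
  ... (continuing to 46P)
  46P = O

ord(P) = 46


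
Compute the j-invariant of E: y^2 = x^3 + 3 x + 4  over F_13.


Delta = -16(4 a^3 + 27 b^2) mod 13 = 5
-1728 * (4 a)^3 = -1728 * (4*3)^3 mod 13 = 12
j = 12 * 5^(-1) mod 13 = 5

j = 5 (mod 13)


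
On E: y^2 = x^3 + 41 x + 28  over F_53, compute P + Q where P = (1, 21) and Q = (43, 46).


P != Q, so use the chord formula.
s = (y2 - y1) / (x2 - x1) = (25) / (42) mod 53 = 17
x3 = s^2 - x1 - x2 mod 53 = 17^2 - 1 - 43 = 33
y3 = s (x1 - x3) - y1 mod 53 = 17 * (1 - 33) - 21 = 18

P + Q = (33, 18)


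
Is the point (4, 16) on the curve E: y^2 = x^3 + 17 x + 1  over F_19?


Check whether y^2 = x^3 + 17 x + 1 (mod 19) for (x, y) = (4, 16).
LHS: y^2 = 16^2 mod 19 = 9
RHS: x^3 + 17 x + 1 = 4^3 + 17*4 + 1 mod 19 = 0
LHS != RHS

No, not on the curve


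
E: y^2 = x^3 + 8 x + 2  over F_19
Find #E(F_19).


For each x in F_19, count y with y^2 = x^3 + 8 x + 2 mod 19:
  x = 1: RHS = 11, y in [7, 12]  -> 2 point(s)
  x = 2: RHS = 7, y in [8, 11]  -> 2 point(s)
  x = 6: RHS = 0, y in [0]  -> 1 point(s)
  x = 9: RHS = 5, y in [9, 10]  -> 2 point(s)
  x = 13: RHS = 4, y in [2, 17]  -> 2 point(s)
  x = 15: RHS = 1, y in [1, 18]  -> 2 point(s)
  x = 17: RHS = 16, y in [4, 15]  -> 2 point(s)
Affine points: 13. Add the point at infinity: total = 14.

#E(F_19) = 14


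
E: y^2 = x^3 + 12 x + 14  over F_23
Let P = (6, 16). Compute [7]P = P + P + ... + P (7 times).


k = 7 = 111_2 (binary, LSB first: 111)
Double-and-add from P = (6, 16):
  bit 0 = 1: acc = O + (6, 16) = (6, 16)
  bit 1 = 1: acc = (6, 16) + (15, 2) = (3, 10)
  bit 2 = 1: acc = (3, 10) + (18, 6) = (8, 22)

7P = (8, 22)


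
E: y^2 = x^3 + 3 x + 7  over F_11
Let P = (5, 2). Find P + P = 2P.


Doubling: s = (3 x1^2 + a) / (2 y1)
s = (3*5^2 + 3) / (2*2) mod 11 = 3
x3 = s^2 - 2 x1 mod 11 = 3^2 - 2*5 = 10
y3 = s (x1 - x3) - y1 mod 11 = 3 * (5 - 10) - 2 = 5

2P = (10, 5)


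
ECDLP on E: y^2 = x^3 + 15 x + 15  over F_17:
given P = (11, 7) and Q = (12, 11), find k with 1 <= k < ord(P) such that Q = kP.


Enumerate multiples of P until we hit Q = (12, 11):
  1P = (11, 7)
  2P = (10, 3)
  3P = (12, 6)
  4P = (12, 11)
Match found at i = 4.

k = 4


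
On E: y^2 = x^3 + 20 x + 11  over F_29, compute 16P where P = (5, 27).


k = 16 = 10000_2 (binary, LSB first: 00001)
Double-and-add from P = (5, 27):
  bit 0 = 0: acc unchanged = O
  bit 1 = 0: acc unchanged = O
  bit 2 = 0: acc unchanged = O
  bit 3 = 0: acc unchanged = O
  bit 4 = 1: acc = O + (10, 14) = (10, 14)

16P = (10, 14)


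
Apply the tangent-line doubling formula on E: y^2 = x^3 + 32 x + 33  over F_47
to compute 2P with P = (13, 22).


Doubling: s = (3 x1^2 + a) / (2 y1)
s = (3*13^2 + 32) / (2*22) mod 47 = 24
x3 = s^2 - 2 x1 mod 47 = 24^2 - 2*13 = 33
y3 = s (x1 - x3) - y1 mod 47 = 24 * (13 - 33) - 22 = 15

2P = (33, 15)


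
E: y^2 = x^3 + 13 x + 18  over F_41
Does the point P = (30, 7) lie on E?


Check whether y^2 = x^3 + 13 x + 18 (mod 41) for (x, y) = (30, 7).
LHS: y^2 = 7^2 mod 41 = 8
RHS: x^3 + 13 x + 18 = 30^3 + 13*30 + 18 mod 41 = 20
LHS != RHS

No, not on the curve


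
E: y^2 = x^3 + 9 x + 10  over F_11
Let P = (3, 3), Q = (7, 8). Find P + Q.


P != Q, so use the chord formula.
s = (y2 - y1) / (x2 - x1) = (5) / (4) mod 11 = 4
x3 = s^2 - x1 - x2 mod 11 = 4^2 - 3 - 7 = 6
y3 = s (x1 - x3) - y1 mod 11 = 4 * (3 - 6) - 3 = 7

P + Q = (6, 7)


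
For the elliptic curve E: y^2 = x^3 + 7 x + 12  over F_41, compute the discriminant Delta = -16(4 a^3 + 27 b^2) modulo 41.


4 a^3 + 27 b^2 = 4*7^3 + 27*12^2 = 1372 + 3888 = 5260
Delta = -16 * (5260) = -84160
Delta mod 41 = 13

Delta = 13 (mod 41)


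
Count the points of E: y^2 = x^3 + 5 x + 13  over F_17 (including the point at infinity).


For each x in F_17, count y with y^2 = x^3 + 5 x + 13 mod 17:
  x = 0: RHS = 13, y in [8, 9]  -> 2 point(s)
  x = 1: RHS = 2, y in [6, 11]  -> 2 point(s)
  x = 3: RHS = 4, y in [2, 15]  -> 2 point(s)
  x = 6: RHS = 4, y in [2, 15]  -> 2 point(s)
  x = 7: RHS = 0, y in [0]  -> 1 point(s)
  x = 8: RHS = 4, y in [2, 15]  -> 2 point(s)
  x = 10: RHS = 9, y in [3, 14]  -> 2 point(s)
  x = 12: RHS = 16, y in [4, 13]  -> 2 point(s)
Affine points: 15. Add the point at infinity: total = 16.

#E(F_17) = 16


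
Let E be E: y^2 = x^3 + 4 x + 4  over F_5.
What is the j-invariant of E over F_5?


Delta = -16(4 a^3 + 27 b^2) mod 5 = 2
-1728 * (4 a)^3 = -1728 * (4*4)^3 mod 5 = 2
j = 2 * 2^(-1) mod 5 = 1

j = 1 (mod 5)


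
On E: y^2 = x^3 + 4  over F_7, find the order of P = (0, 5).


Compute successive multiples of P until we hit O:
  1P = (0, 5)
  2P = (0, 2)
  3P = O

ord(P) = 3


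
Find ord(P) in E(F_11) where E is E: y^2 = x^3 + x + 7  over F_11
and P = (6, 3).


Compute successive multiples of P until we hit O:
  1P = (6, 3)
  2P = (3, 2)
  3P = (7, 4)
  4P = (10, 4)
  5P = (4, 3)
  6P = (1, 8)
  7P = (5, 7)
  8P = (5, 4)
  ... (continuing to 15P)
  15P = O

ord(P) = 15


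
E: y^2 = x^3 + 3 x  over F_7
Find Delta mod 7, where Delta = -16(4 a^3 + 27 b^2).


4 a^3 + 27 b^2 = 4*3^3 + 27*0^2 = 108 + 0 = 108
Delta = -16 * (108) = -1728
Delta mod 7 = 1

Delta = 1 (mod 7)


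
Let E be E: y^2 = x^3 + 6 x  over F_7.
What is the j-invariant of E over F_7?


Delta = -16(4 a^3 + 27 b^2) mod 7 = 1
-1728 * (4 a)^3 = -1728 * (4*6)^3 mod 7 = 6
j = 6 * 1^(-1) mod 7 = 6

j = 6 (mod 7)


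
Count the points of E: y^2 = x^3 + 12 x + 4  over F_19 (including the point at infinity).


For each x in F_19, count y with y^2 = x^3 + 12 x + 4 mod 19:
  x = 0: RHS = 4, y in [2, 17]  -> 2 point(s)
  x = 1: RHS = 17, y in [6, 13]  -> 2 point(s)
  x = 2: RHS = 17, y in [6, 13]  -> 2 point(s)
  x = 6: RHS = 7, y in [8, 11]  -> 2 point(s)
  x = 8: RHS = 4, y in [2, 17]  -> 2 point(s)
  x = 9: RHS = 5, y in [9, 10]  -> 2 point(s)
  x = 11: RHS = 4, y in [2, 17]  -> 2 point(s)
  x = 13: RHS = 1, y in [1, 18]  -> 2 point(s)
  x = 14: RHS = 9, y in [3, 16]  -> 2 point(s)
  x = 15: RHS = 6, y in [5, 14]  -> 2 point(s)
  x = 16: RHS = 17, y in [6, 13]  -> 2 point(s)
Affine points: 22. Add the point at infinity: total = 23.

#E(F_19) = 23


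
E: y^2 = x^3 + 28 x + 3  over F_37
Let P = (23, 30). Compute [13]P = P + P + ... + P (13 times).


k = 13 = 1101_2 (binary, LSB first: 1011)
Double-and-add from P = (23, 30):
  bit 0 = 1: acc = O + (23, 30) = (23, 30)
  bit 1 = 0: acc unchanged = (23, 30)
  bit 2 = 1: acc = (23, 30) + (21, 26) = (34, 22)
  bit 3 = 1: acc = (34, 22) + (29, 28) = (8, 6)

13P = (8, 6)


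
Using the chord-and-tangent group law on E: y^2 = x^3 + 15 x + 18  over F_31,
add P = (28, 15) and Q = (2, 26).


P != Q, so use the chord formula.
s = (y2 - y1) / (x2 - x1) = (11) / (5) mod 31 = 27
x3 = s^2 - x1 - x2 mod 31 = 27^2 - 28 - 2 = 17
y3 = s (x1 - x3) - y1 mod 31 = 27 * (28 - 17) - 15 = 3

P + Q = (17, 3)


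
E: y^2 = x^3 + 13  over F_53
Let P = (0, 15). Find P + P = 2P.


Doubling: s = (3 x1^2 + a) / (2 y1)
s = (3*0^2 + 0) / (2*15) mod 53 = 0
x3 = s^2 - 2 x1 mod 53 = 0^2 - 2*0 = 0
y3 = s (x1 - x3) - y1 mod 53 = 0 * (0 - 0) - 15 = 38

2P = (0, 38)


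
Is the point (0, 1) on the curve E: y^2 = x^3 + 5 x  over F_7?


Check whether y^2 = x^3 + 5 x + 0 (mod 7) for (x, y) = (0, 1).
LHS: y^2 = 1^2 mod 7 = 1
RHS: x^3 + 5 x + 0 = 0^3 + 5*0 + 0 mod 7 = 0
LHS != RHS

No, not on the curve


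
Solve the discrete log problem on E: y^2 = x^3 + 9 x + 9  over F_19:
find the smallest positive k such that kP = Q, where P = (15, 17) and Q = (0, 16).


Enumerate multiples of P until we hit Q = (0, 16):
  1P = (15, 17)
  2P = (8, 2)
  3P = (13, 9)
  4P = (7, 15)
  5P = (3, 5)
  6P = (2, 15)
  7P = (0, 16)
Match found at i = 7.

k = 7


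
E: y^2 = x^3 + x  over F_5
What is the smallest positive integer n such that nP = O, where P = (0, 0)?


Compute successive multiples of P until we hit O:
  1P = (0, 0)
  2P = O

ord(P) = 2


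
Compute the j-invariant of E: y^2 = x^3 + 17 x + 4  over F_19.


Delta = -16(4 a^3 + 27 b^2) mod 19 = 3
-1728 * (4 a)^3 = -1728 * (4*17)^3 mod 19 = 1
j = 1 * 3^(-1) mod 19 = 13

j = 13 (mod 19)


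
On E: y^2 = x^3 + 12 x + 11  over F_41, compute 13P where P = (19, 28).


k = 13 = 1101_2 (binary, LSB first: 1011)
Double-and-add from P = (19, 28):
  bit 0 = 1: acc = O + (19, 28) = (19, 28)
  bit 1 = 0: acc unchanged = (19, 28)
  bit 2 = 1: acc = (19, 28) + (27, 25) = (15, 32)
  bit 3 = 1: acc = (15, 32) + (8, 39) = (19, 13)

13P = (19, 13)


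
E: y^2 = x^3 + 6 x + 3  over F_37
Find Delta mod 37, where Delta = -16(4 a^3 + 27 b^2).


4 a^3 + 27 b^2 = 4*6^3 + 27*3^2 = 864 + 243 = 1107
Delta = -16 * (1107) = -17712
Delta mod 37 = 11

Delta = 11 (mod 37)


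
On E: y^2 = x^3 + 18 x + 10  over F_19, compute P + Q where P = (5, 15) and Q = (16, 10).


P != Q, so use the chord formula.
s = (y2 - y1) / (x2 - x1) = (14) / (11) mod 19 = 3
x3 = s^2 - x1 - x2 mod 19 = 3^2 - 5 - 16 = 7
y3 = s (x1 - x3) - y1 mod 19 = 3 * (5 - 7) - 15 = 17

P + Q = (7, 17)


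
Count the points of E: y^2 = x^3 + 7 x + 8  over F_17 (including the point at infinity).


For each x in F_17, count y with y^2 = x^3 + 7 x + 8 mod 17:
  x = 0: RHS = 8, y in [5, 12]  -> 2 point(s)
  x = 1: RHS = 16, y in [4, 13]  -> 2 point(s)
  x = 2: RHS = 13, y in [8, 9]  -> 2 point(s)
  x = 4: RHS = 15, y in [7, 10]  -> 2 point(s)
  x = 5: RHS = 15, y in [7, 10]  -> 2 point(s)
  x = 7: RHS = 9, y in [3, 14]  -> 2 point(s)
  x = 8: RHS = 15, y in [7, 10]  -> 2 point(s)
  x = 9: RHS = 1, y in [1, 16]  -> 2 point(s)
  x = 12: RHS = 1, y in [1, 16]  -> 2 point(s)
  x = 13: RHS = 1, y in [1, 16]  -> 2 point(s)
  x = 16: RHS = 0, y in [0]  -> 1 point(s)
Affine points: 21. Add the point at infinity: total = 22.

#E(F_17) = 22


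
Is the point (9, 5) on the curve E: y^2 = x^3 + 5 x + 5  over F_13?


Check whether y^2 = x^3 + 5 x + 5 (mod 13) for (x, y) = (9, 5).
LHS: y^2 = 5^2 mod 13 = 12
RHS: x^3 + 5 x + 5 = 9^3 + 5*9 + 5 mod 13 = 12
LHS = RHS

Yes, on the curve


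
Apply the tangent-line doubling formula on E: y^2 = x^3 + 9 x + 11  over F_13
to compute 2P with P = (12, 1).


Doubling: s = (3 x1^2 + a) / (2 y1)
s = (3*12^2 + 9) / (2*1) mod 13 = 6
x3 = s^2 - 2 x1 mod 13 = 6^2 - 2*12 = 12
y3 = s (x1 - x3) - y1 mod 13 = 6 * (12 - 12) - 1 = 12

2P = (12, 12)


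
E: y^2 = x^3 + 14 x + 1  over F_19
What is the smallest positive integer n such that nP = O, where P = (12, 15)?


Compute successive multiples of P until we hit O:
  1P = (12, 15)
  2P = (12, 4)
  3P = O

ord(P) = 3


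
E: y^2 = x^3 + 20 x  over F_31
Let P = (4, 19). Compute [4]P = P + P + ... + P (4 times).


k = 4 = 100_2 (binary, LSB first: 001)
Double-and-add from P = (4, 19):
  bit 0 = 0: acc unchanged = O
  bit 1 = 0: acc unchanged = O
  bit 2 = 1: acc = O + (19, 4) = (19, 4)

4P = (19, 4)


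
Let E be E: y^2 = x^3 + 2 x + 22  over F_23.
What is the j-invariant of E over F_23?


Delta = -16(4 a^3 + 27 b^2) mod 23 = 22
-1728 * (4 a)^3 = -1728 * (4*2)^3 mod 23 = 5
j = 5 * 22^(-1) mod 23 = 18

j = 18 (mod 23)


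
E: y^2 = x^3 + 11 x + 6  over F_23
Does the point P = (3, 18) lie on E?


Check whether y^2 = x^3 + 11 x + 6 (mod 23) for (x, y) = (3, 18).
LHS: y^2 = 18^2 mod 23 = 2
RHS: x^3 + 11 x + 6 = 3^3 + 11*3 + 6 mod 23 = 20
LHS != RHS

No, not on the curve


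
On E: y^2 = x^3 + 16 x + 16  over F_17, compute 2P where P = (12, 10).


Doubling: s = (3 x1^2 + a) / (2 y1)
s = (3*12^2 + 16) / (2*10) mod 17 = 2
x3 = s^2 - 2 x1 mod 17 = 2^2 - 2*12 = 14
y3 = s (x1 - x3) - y1 mod 17 = 2 * (12 - 14) - 10 = 3

2P = (14, 3)


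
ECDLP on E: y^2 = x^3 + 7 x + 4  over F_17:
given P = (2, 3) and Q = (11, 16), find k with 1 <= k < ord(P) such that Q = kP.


Enumerate multiples of P until we hit Q = (11, 16):
  1P = (2, 3)
  2P = (15, 4)
  3P = (16, 9)
  4P = (3, 16)
  5P = (11, 16)
Match found at i = 5.

k = 5


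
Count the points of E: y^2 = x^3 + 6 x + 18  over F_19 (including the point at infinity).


For each x in F_19, count y with y^2 = x^3 + 6 x + 18 mod 19:
  x = 1: RHS = 6, y in [5, 14]  -> 2 point(s)
  x = 2: RHS = 0, y in [0]  -> 1 point(s)
  x = 3: RHS = 6, y in [5, 14]  -> 2 point(s)
  x = 4: RHS = 11, y in [7, 12]  -> 2 point(s)
  x = 6: RHS = 4, y in [2, 17]  -> 2 point(s)
  x = 7: RHS = 4, y in [2, 17]  -> 2 point(s)
  x = 11: RHS = 9, y in [3, 16]  -> 2 point(s)
  x = 15: RHS = 6, y in [5, 14]  -> 2 point(s)
  x = 16: RHS = 11, y in [7, 12]  -> 2 point(s)
  x = 17: RHS = 17, y in [6, 13]  -> 2 point(s)
  x = 18: RHS = 11, y in [7, 12]  -> 2 point(s)
Affine points: 21. Add the point at infinity: total = 22.

#E(F_19) = 22


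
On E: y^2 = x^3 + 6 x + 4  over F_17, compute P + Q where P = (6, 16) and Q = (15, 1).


P != Q, so use the chord formula.
s = (y2 - y1) / (x2 - x1) = (2) / (9) mod 17 = 4
x3 = s^2 - x1 - x2 mod 17 = 4^2 - 6 - 15 = 12
y3 = s (x1 - x3) - y1 mod 17 = 4 * (6 - 12) - 16 = 11

P + Q = (12, 11)


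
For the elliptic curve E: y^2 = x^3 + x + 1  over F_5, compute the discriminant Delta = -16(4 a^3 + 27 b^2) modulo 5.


4 a^3 + 27 b^2 = 4*1^3 + 27*1^2 = 4 + 27 = 31
Delta = -16 * (31) = -496
Delta mod 5 = 4

Delta = 4 (mod 5)


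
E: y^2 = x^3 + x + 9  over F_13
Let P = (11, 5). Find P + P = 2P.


Doubling: s = (3 x1^2 + a) / (2 y1)
s = (3*11^2 + 1) / (2*5) mod 13 = 0
x3 = s^2 - 2 x1 mod 13 = 0^2 - 2*11 = 4
y3 = s (x1 - x3) - y1 mod 13 = 0 * (11 - 4) - 5 = 8

2P = (4, 8)


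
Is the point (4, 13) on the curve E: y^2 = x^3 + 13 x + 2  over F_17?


Check whether y^2 = x^3 + 13 x + 2 (mod 17) for (x, y) = (4, 13).
LHS: y^2 = 13^2 mod 17 = 16
RHS: x^3 + 13 x + 2 = 4^3 + 13*4 + 2 mod 17 = 16
LHS = RHS

Yes, on the curve


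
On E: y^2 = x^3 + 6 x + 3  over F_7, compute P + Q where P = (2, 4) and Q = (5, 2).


P != Q, so use the chord formula.
s = (y2 - y1) / (x2 - x1) = (5) / (3) mod 7 = 4
x3 = s^2 - x1 - x2 mod 7 = 4^2 - 2 - 5 = 2
y3 = s (x1 - x3) - y1 mod 7 = 4 * (2 - 2) - 4 = 3

P + Q = (2, 3)


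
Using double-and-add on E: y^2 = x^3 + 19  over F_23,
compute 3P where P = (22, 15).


k = 3 = 11_2 (binary, LSB first: 11)
Double-and-add from P = (22, 15):
  bit 0 = 1: acc = O + (22, 15) = (22, 15)
  bit 1 = 1: acc = (22, 15) + (5, 12) = (2, 21)

3P = (2, 21)


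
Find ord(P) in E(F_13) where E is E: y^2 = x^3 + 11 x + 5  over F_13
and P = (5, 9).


Compute successive multiples of P until we hit O:
  1P = (5, 9)
  2P = (4, 3)
  3P = (1, 2)
  4P = (6, 12)
  5P = (11, 12)
  6P = (7, 3)
  7P = (10, 6)
  8P = (2, 10)
  ... (continuing to 20P)
  20P = O

ord(P) = 20


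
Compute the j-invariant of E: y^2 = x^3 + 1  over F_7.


Delta = -16(4 a^3 + 27 b^2) mod 7 = 2
-1728 * (4 a)^3 = -1728 * (4*0)^3 mod 7 = 0
j = 0 * 2^(-1) mod 7 = 0

j = 0 (mod 7)


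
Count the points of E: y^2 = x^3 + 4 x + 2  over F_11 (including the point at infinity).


For each x in F_11, count y with y^2 = x^3 + 4 x + 2 mod 11:
  x = 4: RHS = 5, y in [4, 7]  -> 2 point(s)
  x = 5: RHS = 4, y in [2, 9]  -> 2 point(s)
  x = 6: RHS = 0, y in [0]  -> 1 point(s)
Affine points: 5. Add the point at infinity: total = 6.

#E(F_11) = 6


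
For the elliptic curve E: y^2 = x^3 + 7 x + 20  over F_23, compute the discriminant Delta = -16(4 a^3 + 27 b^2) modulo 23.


4 a^3 + 27 b^2 = 4*7^3 + 27*20^2 = 1372 + 10800 = 12172
Delta = -16 * (12172) = -194752
Delta mod 23 = 12

Delta = 12 (mod 23)


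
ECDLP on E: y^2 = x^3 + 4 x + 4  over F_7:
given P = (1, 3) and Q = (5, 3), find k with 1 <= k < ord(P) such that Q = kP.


Enumerate multiples of P until we hit Q = (5, 3):
  1P = (1, 3)
  2P = (5, 4)
  3P = (5, 3)
Match found at i = 3.

k = 3


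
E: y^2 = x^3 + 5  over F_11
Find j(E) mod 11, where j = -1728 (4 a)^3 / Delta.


Delta = -16(4 a^3 + 27 b^2) mod 11 = 2
-1728 * (4 a)^3 = -1728 * (4*0)^3 mod 11 = 0
j = 0 * 2^(-1) mod 11 = 0

j = 0 (mod 11)


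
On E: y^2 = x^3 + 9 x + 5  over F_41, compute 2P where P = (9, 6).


Doubling: s = (3 x1^2 + a) / (2 y1)
s = (3*9^2 + 9) / (2*6) mod 41 = 21
x3 = s^2 - 2 x1 mod 41 = 21^2 - 2*9 = 13
y3 = s (x1 - x3) - y1 mod 41 = 21 * (9 - 13) - 6 = 33

2P = (13, 33)


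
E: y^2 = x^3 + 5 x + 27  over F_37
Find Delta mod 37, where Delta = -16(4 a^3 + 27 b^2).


4 a^3 + 27 b^2 = 4*5^3 + 27*27^2 = 500 + 19683 = 20183
Delta = -16 * (20183) = -322928
Delta mod 37 = 8

Delta = 8 (mod 37)


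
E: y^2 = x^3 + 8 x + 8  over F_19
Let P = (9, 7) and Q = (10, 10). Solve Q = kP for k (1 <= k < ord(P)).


Enumerate multiples of P until we hit Q = (10, 10):
  1P = (9, 7)
  2P = (10, 9)
  3P = (4, 3)
  4P = (15, 11)
  5P = (6, 14)
  6P = (1, 6)
  7P = (1, 13)
  8P = (6, 5)
  9P = (15, 8)
  10P = (4, 16)
  11P = (10, 10)
Match found at i = 11.

k = 11


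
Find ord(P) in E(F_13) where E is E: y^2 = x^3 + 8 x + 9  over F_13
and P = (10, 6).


Compute successive multiples of P until we hit O:
  1P = (10, 6)
  2P = (9, 11)
  3P = (6, 0)
  4P = (9, 2)
  5P = (10, 7)
  6P = O

ord(P) = 6


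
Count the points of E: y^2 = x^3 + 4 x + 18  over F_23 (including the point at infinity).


For each x in F_23, count y with y^2 = x^3 + 4 x + 18 mod 23:
  x = 0: RHS = 18, y in [8, 15]  -> 2 point(s)
  x = 1: RHS = 0, y in [0]  -> 1 point(s)
  x = 4: RHS = 6, y in [11, 12]  -> 2 point(s)
  x = 5: RHS = 2, y in [5, 18]  -> 2 point(s)
  x = 9: RHS = 1, y in [1, 22]  -> 2 point(s)
  x = 10: RHS = 0, y in [0]  -> 1 point(s)
  x = 11: RHS = 13, y in [6, 17]  -> 2 point(s)
  x = 12: RHS = 0, y in [0]  -> 1 point(s)
  x = 13: RHS = 13, y in [6, 17]  -> 2 point(s)
  x = 14: RHS = 12, y in [9, 14]  -> 2 point(s)
  x = 15: RHS = 3, y in [7, 16]  -> 2 point(s)
  x = 17: RHS = 8, y in [10, 13]  -> 2 point(s)
  x = 20: RHS = 2, y in [5, 18]  -> 2 point(s)
  x = 21: RHS = 2, y in [5, 18]  -> 2 point(s)
  x = 22: RHS = 13, y in [6, 17]  -> 2 point(s)
Affine points: 27. Add the point at infinity: total = 28.

#E(F_23) = 28


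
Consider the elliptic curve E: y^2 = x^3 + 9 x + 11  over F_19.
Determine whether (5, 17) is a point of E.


Check whether y^2 = x^3 + 9 x + 11 (mod 19) for (x, y) = (5, 17).
LHS: y^2 = 17^2 mod 19 = 4
RHS: x^3 + 9 x + 11 = 5^3 + 9*5 + 11 mod 19 = 10
LHS != RHS

No, not on the curve


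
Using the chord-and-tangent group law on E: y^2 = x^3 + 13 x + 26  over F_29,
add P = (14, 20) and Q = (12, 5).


P != Q, so use the chord formula.
s = (y2 - y1) / (x2 - x1) = (14) / (27) mod 29 = 22
x3 = s^2 - x1 - x2 mod 29 = 22^2 - 14 - 12 = 23
y3 = s (x1 - x3) - y1 mod 29 = 22 * (14 - 23) - 20 = 14

P + Q = (23, 14)


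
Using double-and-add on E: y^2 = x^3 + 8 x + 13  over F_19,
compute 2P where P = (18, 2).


k = 2 = 10_2 (binary, LSB first: 01)
Double-and-add from P = (18, 2):
  bit 0 = 0: acc unchanged = O
  bit 1 = 1: acc = O + (6, 12) = (6, 12)

2P = (6, 12)


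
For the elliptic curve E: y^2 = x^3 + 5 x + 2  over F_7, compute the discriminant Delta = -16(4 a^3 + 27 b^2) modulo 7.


4 a^3 + 27 b^2 = 4*5^3 + 27*2^2 = 500 + 108 = 608
Delta = -16 * (608) = -9728
Delta mod 7 = 2

Delta = 2 (mod 7)


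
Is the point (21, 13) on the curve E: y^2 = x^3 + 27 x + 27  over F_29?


Check whether y^2 = x^3 + 27 x + 27 (mod 29) for (x, y) = (21, 13).
LHS: y^2 = 13^2 mod 29 = 24
RHS: x^3 + 27 x + 27 = 21^3 + 27*21 + 27 mod 29 = 24
LHS = RHS

Yes, on the curve


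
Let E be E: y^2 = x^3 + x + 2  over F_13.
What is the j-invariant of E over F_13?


Delta = -16(4 a^3 + 27 b^2) mod 13 = 2
-1728 * (4 a)^3 = -1728 * (4*1)^3 mod 13 = 12
j = 12 * 2^(-1) mod 13 = 6

j = 6 (mod 13)


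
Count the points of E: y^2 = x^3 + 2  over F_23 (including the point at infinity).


For each x in F_23, count y with y^2 = x^3 + 0 x + 2 mod 23:
  x = 0: RHS = 2, y in [5, 18]  -> 2 point(s)
  x = 1: RHS = 3, y in [7, 16]  -> 2 point(s)
  x = 3: RHS = 6, y in [11, 12]  -> 2 point(s)
  x = 5: RHS = 12, y in [9, 14]  -> 2 point(s)
  x = 7: RHS = 0, y in [0]  -> 1 point(s)
  x = 8: RHS = 8, y in [10, 13]  -> 2 point(s)
  x = 9: RHS = 18, y in [8, 15]  -> 2 point(s)
  x = 10: RHS = 13, y in [6, 17]  -> 2 point(s)
  x = 14: RHS = 9, y in [3, 20]  -> 2 point(s)
  x = 16: RHS = 4, y in [2, 21]  -> 2 point(s)
  x = 17: RHS = 16, y in [4, 19]  -> 2 point(s)
  x = 22: RHS = 1, y in [1, 22]  -> 2 point(s)
Affine points: 23. Add the point at infinity: total = 24.

#E(F_23) = 24


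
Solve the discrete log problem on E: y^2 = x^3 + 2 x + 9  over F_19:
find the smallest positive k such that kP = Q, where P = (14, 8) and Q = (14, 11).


Enumerate multiples of P until we hit Q = (14, 11):
  1P = (14, 8)
  2P = (8, 9)
  3P = (6, 16)
  4P = (0, 16)
  5P = (3, 2)
  6P = (18, 14)
  7P = (13, 3)
  8P = (17, 15)
  9P = (4, 9)
  10P = (5, 12)
  11P = (7, 10)
  12P = (7, 9)
  13P = (5, 7)
  14P = (4, 10)
  15P = (17, 4)
  16P = (13, 16)
  17P = (18, 5)
  18P = (3, 17)
  19P = (0, 3)
  20P = (6, 3)
  21P = (8, 10)
  22P = (14, 11)
Match found at i = 22.

k = 22


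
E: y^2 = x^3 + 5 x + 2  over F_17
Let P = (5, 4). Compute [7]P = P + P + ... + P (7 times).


k = 7 = 111_2 (binary, LSB first: 111)
Double-and-add from P = (5, 4):
  bit 0 = 1: acc = O + (5, 4) = (5, 4)
  bit 1 = 1: acc = (5, 4) + (5, 13) = O
  bit 2 = 1: acc = O + (5, 4) = (5, 4)

7P = (5, 4)


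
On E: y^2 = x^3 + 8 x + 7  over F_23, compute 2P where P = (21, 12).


Doubling: s = (3 x1^2 + a) / (2 y1)
s = (3*21^2 + 8) / (2*12) mod 23 = 20
x3 = s^2 - 2 x1 mod 23 = 20^2 - 2*21 = 13
y3 = s (x1 - x3) - y1 mod 23 = 20 * (21 - 13) - 12 = 10

2P = (13, 10)


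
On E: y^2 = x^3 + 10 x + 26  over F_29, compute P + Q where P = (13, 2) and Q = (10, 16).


P != Q, so use the chord formula.
s = (y2 - y1) / (x2 - x1) = (14) / (26) mod 29 = 5
x3 = s^2 - x1 - x2 mod 29 = 5^2 - 13 - 10 = 2
y3 = s (x1 - x3) - y1 mod 29 = 5 * (13 - 2) - 2 = 24

P + Q = (2, 24)


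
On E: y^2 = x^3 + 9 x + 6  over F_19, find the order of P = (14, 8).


Compute successive multiples of P until we hit O:
  1P = (14, 8)
  2P = (15, 1)
  3P = (1, 15)
  4P = (8, 18)
  5P = (4, 7)
  6P = (5, 10)
  7P = (16, 3)
  8P = (0, 14)
  ... (continuing to 19P)
  19P = O

ord(P) = 19


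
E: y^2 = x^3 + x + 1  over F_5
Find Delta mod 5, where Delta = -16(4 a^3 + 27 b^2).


4 a^3 + 27 b^2 = 4*1^3 + 27*1^2 = 4 + 27 = 31
Delta = -16 * (31) = -496
Delta mod 5 = 4

Delta = 4 (mod 5)


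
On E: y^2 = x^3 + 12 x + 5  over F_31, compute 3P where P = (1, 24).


k = 3 = 11_2 (binary, LSB first: 11)
Double-and-add from P = (1, 24):
  bit 0 = 1: acc = O + (1, 24) = (1, 24)
  bit 1 = 1: acc = (1, 24) + (5, 29) = (13, 23)

3P = (13, 23)


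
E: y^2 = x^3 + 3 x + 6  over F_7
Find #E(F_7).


For each x in F_7, count y with y^2 = x^3 + 3 x + 6 mod 7:
  x = 3: RHS = 0, y in [0]  -> 1 point(s)
  x = 6: RHS = 2, y in [3, 4]  -> 2 point(s)
Affine points: 3. Add the point at infinity: total = 4.

#E(F_7) = 4


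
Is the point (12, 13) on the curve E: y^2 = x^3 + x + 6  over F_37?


Check whether y^2 = x^3 + 1 x + 6 (mod 37) for (x, y) = (12, 13).
LHS: y^2 = 13^2 mod 37 = 21
RHS: x^3 + 1 x + 6 = 12^3 + 1*12 + 6 mod 37 = 7
LHS != RHS

No, not on the curve


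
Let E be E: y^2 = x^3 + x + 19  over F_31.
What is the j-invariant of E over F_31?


Delta = -16(4 a^3 + 27 b^2) mod 31 = 7
-1728 * (4 a)^3 = -1728 * (4*1)^3 mod 31 = 16
j = 16 * 7^(-1) mod 31 = 20

j = 20 (mod 31)


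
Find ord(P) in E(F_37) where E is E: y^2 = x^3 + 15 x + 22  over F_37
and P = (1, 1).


Compute successive multiples of P until we hit O:
  1P = (1, 1)
  2P = (5, 0)
  3P = (1, 36)
  4P = O

ord(P) = 4


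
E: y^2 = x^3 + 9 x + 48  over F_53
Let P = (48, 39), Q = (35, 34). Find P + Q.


P != Q, so use the chord formula.
s = (y2 - y1) / (x2 - x1) = (48) / (40) mod 53 = 33
x3 = s^2 - x1 - x2 mod 53 = 33^2 - 48 - 35 = 52
y3 = s (x1 - x3) - y1 mod 53 = 33 * (48 - 52) - 39 = 41

P + Q = (52, 41)


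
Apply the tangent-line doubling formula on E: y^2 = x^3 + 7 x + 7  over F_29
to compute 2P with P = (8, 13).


Doubling: s = (3 x1^2 + a) / (2 y1)
s = (3*8^2 + 7) / (2*13) mod 29 = 11
x3 = s^2 - 2 x1 mod 29 = 11^2 - 2*8 = 18
y3 = s (x1 - x3) - y1 mod 29 = 11 * (8 - 18) - 13 = 22

2P = (18, 22)


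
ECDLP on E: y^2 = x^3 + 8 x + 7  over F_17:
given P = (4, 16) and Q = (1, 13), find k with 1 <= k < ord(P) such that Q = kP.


Enumerate multiples of P until we hit Q = (1, 13):
  1P = (4, 16)
  2P = (11, 10)
  3P = (1, 13)
Match found at i = 3.

k = 3


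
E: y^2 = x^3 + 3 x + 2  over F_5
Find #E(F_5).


For each x in F_5, count y with y^2 = x^3 + 3 x + 2 mod 5:
  x = 1: RHS = 1, y in [1, 4]  -> 2 point(s)
  x = 2: RHS = 1, y in [1, 4]  -> 2 point(s)
Affine points: 4. Add the point at infinity: total = 5.

#E(F_5) = 5


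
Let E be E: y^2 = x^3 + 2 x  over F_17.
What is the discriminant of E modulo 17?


4 a^3 + 27 b^2 = 4*2^3 + 27*0^2 = 32 + 0 = 32
Delta = -16 * (32) = -512
Delta mod 17 = 15

Delta = 15 (mod 17)


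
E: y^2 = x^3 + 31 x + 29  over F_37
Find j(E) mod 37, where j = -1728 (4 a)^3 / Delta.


Delta = -16(4 a^3 + 27 b^2) mod 37 = 14
-1728 * (4 a)^3 = -1728 * (4*31)^3 mod 37 = 6
j = 6 * 14^(-1) mod 37 = 11

j = 11 (mod 37)


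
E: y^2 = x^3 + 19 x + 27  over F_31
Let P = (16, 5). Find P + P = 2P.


Doubling: s = (3 x1^2 + a) / (2 y1)
s = (3*16^2 + 19) / (2*5) mod 31 = 26
x3 = s^2 - 2 x1 mod 31 = 26^2 - 2*16 = 24
y3 = s (x1 - x3) - y1 mod 31 = 26 * (16 - 24) - 5 = 4

2P = (24, 4)


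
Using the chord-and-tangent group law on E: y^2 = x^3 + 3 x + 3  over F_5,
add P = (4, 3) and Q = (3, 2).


P != Q, so use the chord formula.
s = (y2 - y1) / (x2 - x1) = (4) / (4) mod 5 = 1
x3 = s^2 - x1 - x2 mod 5 = 1^2 - 4 - 3 = 4
y3 = s (x1 - x3) - y1 mod 5 = 1 * (4 - 4) - 3 = 2

P + Q = (4, 2)


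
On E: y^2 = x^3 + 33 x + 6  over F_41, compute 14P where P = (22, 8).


k = 14 = 1110_2 (binary, LSB first: 0111)
Double-and-add from P = (22, 8):
  bit 0 = 0: acc unchanged = O
  bit 1 = 1: acc = O + (1, 32) = (1, 32)
  bit 2 = 1: acc = (1, 32) + (2, 11) = (28, 2)
  bit 3 = 1: acc = (28, 2) + (35, 24) = (18, 6)

14P = (18, 6)


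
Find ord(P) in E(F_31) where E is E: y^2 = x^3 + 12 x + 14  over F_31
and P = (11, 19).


Compute successive multiples of P until we hit O:
  1P = (11, 19)
  2P = (25, 6)
  3P = (15, 29)
  4P = (19, 23)
  5P = (9, 13)
  6P = (20, 16)
  7P = (7, 21)
  8P = (21, 17)
  ... (continuing to 31P)
  31P = O

ord(P) = 31


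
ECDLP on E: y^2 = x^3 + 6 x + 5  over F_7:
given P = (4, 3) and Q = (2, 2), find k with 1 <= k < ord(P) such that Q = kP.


Enumerate multiples of P until we hit Q = (2, 2):
  1P = (4, 3)
  2P = (3, 6)
  3P = (2, 5)
  4P = (2, 2)
Match found at i = 4.

k = 4


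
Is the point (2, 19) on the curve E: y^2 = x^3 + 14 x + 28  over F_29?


Check whether y^2 = x^3 + 14 x + 28 (mod 29) for (x, y) = (2, 19).
LHS: y^2 = 19^2 mod 29 = 13
RHS: x^3 + 14 x + 28 = 2^3 + 14*2 + 28 mod 29 = 6
LHS != RHS

No, not on the curve


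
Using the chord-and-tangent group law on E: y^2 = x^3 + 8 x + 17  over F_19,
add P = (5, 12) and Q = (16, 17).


P != Q, so use the chord formula.
s = (y2 - y1) / (x2 - x1) = (5) / (11) mod 19 = 16
x3 = s^2 - x1 - x2 mod 19 = 16^2 - 5 - 16 = 7
y3 = s (x1 - x3) - y1 mod 19 = 16 * (5 - 7) - 12 = 13

P + Q = (7, 13)


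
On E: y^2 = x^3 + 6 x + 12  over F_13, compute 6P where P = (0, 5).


k = 6 = 110_2 (binary, LSB first: 011)
Double-and-add from P = (0, 5):
  bit 0 = 0: acc unchanged = O
  bit 1 = 1: acc = O + (4, 3) = (4, 3)
  bit 2 = 1: acc = (4, 3) + (8, 0) = (4, 10)

6P = (4, 10)


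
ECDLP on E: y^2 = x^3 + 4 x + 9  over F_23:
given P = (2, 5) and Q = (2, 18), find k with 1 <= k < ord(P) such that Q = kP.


Enumerate multiples of P until we hit Q = (2, 18):
  1P = (2, 5)
  2P = (5, 4)
  3P = (11, 21)
  4P = (16, 11)
  5P = (8, 22)
  6P = (14, 7)
  7P = (0, 3)
  8P = (22, 21)
  9P = (7, 14)
  10P = (20, 4)
  11P = (13, 2)
  12P = (21, 19)
  13P = (18, 5)
  14P = (3, 18)
  15P = (3, 5)
  16P = (18, 18)
  17P = (21, 4)
  18P = (13, 21)
  19P = (20, 19)
  20P = (7, 9)
  21P = (22, 2)
  22P = (0, 20)
  23P = (14, 16)
  24P = (8, 1)
  25P = (16, 12)
  26P = (11, 2)
  27P = (5, 19)
  28P = (2, 18)
Match found at i = 28.

k = 28


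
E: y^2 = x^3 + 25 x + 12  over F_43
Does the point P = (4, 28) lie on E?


Check whether y^2 = x^3 + 25 x + 12 (mod 43) for (x, y) = (4, 28).
LHS: y^2 = 28^2 mod 43 = 10
RHS: x^3 + 25 x + 12 = 4^3 + 25*4 + 12 mod 43 = 4
LHS != RHS

No, not on the curve


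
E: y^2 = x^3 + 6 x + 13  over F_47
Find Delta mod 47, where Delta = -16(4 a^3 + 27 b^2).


4 a^3 + 27 b^2 = 4*6^3 + 27*13^2 = 864 + 4563 = 5427
Delta = -16 * (5427) = -86832
Delta mod 47 = 24

Delta = 24 (mod 47)


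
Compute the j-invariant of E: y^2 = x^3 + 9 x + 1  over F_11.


Delta = -16(4 a^3 + 27 b^2) mod 11 = 3
-1728 * (4 a)^3 = -1728 * (4*9)^3 mod 11 = 6
j = 6 * 3^(-1) mod 11 = 2

j = 2 (mod 11)


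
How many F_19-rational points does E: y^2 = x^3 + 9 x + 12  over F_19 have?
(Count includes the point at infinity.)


For each x in F_19, count y with y^2 = x^3 + 9 x + 12 mod 19:
  x = 2: RHS = 0, y in [0]  -> 1 point(s)
  x = 3: RHS = 9, y in [3, 16]  -> 2 point(s)
  x = 4: RHS = 17, y in [6, 13]  -> 2 point(s)
  x = 5: RHS = 11, y in [7, 12]  -> 2 point(s)
  x = 6: RHS = 16, y in [4, 15]  -> 2 point(s)
  x = 7: RHS = 0, y in [0]  -> 1 point(s)
  x = 8: RHS = 7, y in [8, 11]  -> 2 point(s)
  x = 9: RHS = 5, y in [9, 10]  -> 2 point(s)
  x = 10: RHS = 0, y in [0]  -> 1 point(s)
  x = 11: RHS = 17, y in [6, 13]  -> 2 point(s)
  x = 12: RHS = 5, y in [9, 10]  -> 2 point(s)
  x = 15: RHS = 7, y in [8, 11]  -> 2 point(s)
  x = 17: RHS = 5, y in [9, 10]  -> 2 point(s)
Affine points: 23. Add the point at infinity: total = 24.

#E(F_19) = 24


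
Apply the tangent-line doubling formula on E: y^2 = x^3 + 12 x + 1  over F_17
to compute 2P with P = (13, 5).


Doubling: s = (3 x1^2 + a) / (2 y1)
s = (3*13^2 + 12) / (2*5) mod 17 = 6
x3 = s^2 - 2 x1 mod 17 = 6^2 - 2*13 = 10
y3 = s (x1 - x3) - y1 mod 17 = 6 * (13 - 10) - 5 = 13

2P = (10, 13)


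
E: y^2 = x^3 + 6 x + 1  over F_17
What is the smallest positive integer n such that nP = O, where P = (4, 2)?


Compute successive multiples of P until we hit O:
  1P = (4, 2)
  2P = (0, 1)
  3P = (12, 13)
  4P = (9, 6)
  5P = (6, 10)
  6P = (6, 7)
  7P = (9, 11)
  8P = (12, 4)
  ... (continuing to 11P)
  11P = O

ord(P) = 11


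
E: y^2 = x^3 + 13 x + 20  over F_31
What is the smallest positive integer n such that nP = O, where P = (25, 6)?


Compute successive multiples of P until we hit O:
  1P = (25, 6)
  2P = (14, 30)
  3P = (17, 16)
  4P = (8, 27)
  5P = (8, 4)
  6P = (17, 15)
  7P = (14, 1)
  8P = (25, 25)
  ... (continuing to 9P)
  9P = O

ord(P) = 9


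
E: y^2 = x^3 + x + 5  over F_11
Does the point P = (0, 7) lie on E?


Check whether y^2 = x^3 + 1 x + 5 (mod 11) for (x, y) = (0, 7).
LHS: y^2 = 7^2 mod 11 = 5
RHS: x^3 + 1 x + 5 = 0^3 + 1*0 + 5 mod 11 = 5
LHS = RHS

Yes, on the curve


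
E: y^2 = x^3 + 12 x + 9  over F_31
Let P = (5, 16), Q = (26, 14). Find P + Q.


P != Q, so use the chord formula.
s = (y2 - y1) / (x2 - x1) = (29) / (21) mod 31 = 25
x3 = s^2 - x1 - x2 mod 31 = 25^2 - 5 - 26 = 5
y3 = s (x1 - x3) - y1 mod 31 = 25 * (5 - 5) - 16 = 15

P + Q = (5, 15)


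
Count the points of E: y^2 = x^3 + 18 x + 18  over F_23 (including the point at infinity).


For each x in F_23, count y with y^2 = x^3 + 18 x + 18 mod 23:
  x = 0: RHS = 18, y in [8, 15]  -> 2 point(s)
  x = 2: RHS = 16, y in [4, 19]  -> 2 point(s)
  x = 4: RHS = 16, y in [4, 19]  -> 2 point(s)
  x = 5: RHS = 3, y in [7, 16]  -> 2 point(s)
  x = 7: RHS = 4, y in [2, 21]  -> 2 point(s)
  x = 9: RHS = 12, y in [9, 14]  -> 2 point(s)
  x = 10: RHS = 2, y in [5, 18]  -> 2 point(s)
  x = 11: RHS = 6, y in [11, 12]  -> 2 point(s)
  x = 14: RHS = 1, y in [1, 22]  -> 2 point(s)
  x = 15: RHS = 6, y in [11, 12]  -> 2 point(s)
  x = 16: RHS = 9, y in [3, 20]  -> 2 point(s)
  x = 17: RHS = 16, y in [4, 19]  -> 2 point(s)
  x = 20: RHS = 6, y in [11, 12]  -> 2 point(s)
Affine points: 26. Add the point at infinity: total = 27.

#E(F_23) = 27


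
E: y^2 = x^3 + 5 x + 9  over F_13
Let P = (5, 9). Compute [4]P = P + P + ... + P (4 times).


k = 4 = 100_2 (binary, LSB first: 001)
Double-and-add from P = (5, 9):
  bit 0 = 0: acc unchanged = O
  bit 1 = 0: acc unchanged = O
  bit 2 = 1: acc = O + (3, 8) = (3, 8)

4P = (3, 8)


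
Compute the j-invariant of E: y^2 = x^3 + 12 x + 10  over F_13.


Delta = -16(4 a^3 + 27 b^2) mod 13 = 11
-1728 * (4 a)^3 = -1728 * (4*12)^3 mod 13 = 1
j = 1 * 11^(-1) mod 13 = 6

j = 6 (mod 13)


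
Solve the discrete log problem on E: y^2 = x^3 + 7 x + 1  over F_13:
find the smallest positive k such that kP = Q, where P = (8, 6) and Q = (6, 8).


Enumerate multiples of P until we hit Q = (6, 8):
  1P = (8, 6)
  2P = (0, 1)
  3P = (6, 5)
  4P = (9, 0)
  5P = (6, 8)
Match found at i = 5.

k = 5


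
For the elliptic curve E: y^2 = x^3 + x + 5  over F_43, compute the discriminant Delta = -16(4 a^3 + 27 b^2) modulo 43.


4 a^3 + 27 b^2 = 4*1^3 + 27*5^2 = 4 + 675 = 679
Delta = -16 * (679) = -10864
Delta mod 43 = 15

Delta = 15 (mod 43)


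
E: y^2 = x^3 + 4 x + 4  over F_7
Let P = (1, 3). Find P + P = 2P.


Doubling: s = (3 x1^2 + a) / (2 y1)
s = (3*1^2 + 4) / (2*3) mod 7 = 0
x3 = s^2 - 2 x1 mod 7 = 0^2 - 2*1 = 5
y3 = s (x1 - x3) - y1 mod 7 = 0 * (1 - 5) - 3 = 4

2P = (5, 4)


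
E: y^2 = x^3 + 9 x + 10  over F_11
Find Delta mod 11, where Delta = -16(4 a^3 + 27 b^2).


4 a^3 + 27 b^2 = 4*9^3 + 27*10^2 = 2916 + 2700 = 5616
Delta = -16 * (5616) = -89856
Delta mod 11 = 3

Delta = 3 (mod 11)


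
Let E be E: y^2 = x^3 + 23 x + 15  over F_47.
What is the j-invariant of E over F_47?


Delta = -16(4 a^3 + 27 b^2) mod 47 = 4
-1728 * (4 a)^3 = -1728 * (4*23)^3 mod 47 = 6
j = 6 * 4^(-1) mod 47 = 25

j = 25 (mod 47)


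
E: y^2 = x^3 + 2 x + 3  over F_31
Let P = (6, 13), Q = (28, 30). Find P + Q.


P != Q, so use the chord formula.
s = (y2 - y1) / (x2 - x1) = (17) / (22) mod 31 = 5
x3 = s^2 - x1 - x2 mod 31 = 5^2 - 6 - 28 = 22
y3 = s (x1 - x3) - y1 mod 31 = 5 * (6 - 22) - 13 = 0

P + Q = (22, 0)


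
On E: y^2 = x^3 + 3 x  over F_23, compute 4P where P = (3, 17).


k = 4 = 100_2 (binary, LSB first: 001)
Double-and-add from P = (3, 17):
  bit 0 = 0: acc unchanged = O
  bit 1 = 0: acc unchanged = O
  bit 2 = 1: acc = O + (12, 4) = (12, 4)

4P = (12, 4)


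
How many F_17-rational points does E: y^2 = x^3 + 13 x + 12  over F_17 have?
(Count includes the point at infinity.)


For each x in F_17, count y with y^2 = x^3 + 13 x + 12 mod 17:
  x = 1: RHS = 9, y in [3, 14]  -> 2 point(s)
  x = 4: RHS = 9, y in [3, 14]  -> 2 point(s)
  x = 5: RHS = 15, y in [7, 10]  -> 2 point(s)
  x = 6: RHS = 0, y in [0]  -> 1 point(s)
  x = 7: RHS = 4, y in [2, 15]  -> 2 point(s)
  x = 8: RHS = 16, y in [4, 13]  -> 2 point(s)
  x = 9: RHS = 8, y in [5, 12]  -> 2 point(s)
  x = 12: RHS = 9, y in [3, 14]  -> 2 point(s)
  x = 13: RHS = 15, y in [7, 10]  -> 2 point(s)
  x = 16: RHS = 15, y in [7, 10]  -> 2 point(s)
Affine points: 19. Add the point at infinity: total = 20.

#E(F_17) = 20
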